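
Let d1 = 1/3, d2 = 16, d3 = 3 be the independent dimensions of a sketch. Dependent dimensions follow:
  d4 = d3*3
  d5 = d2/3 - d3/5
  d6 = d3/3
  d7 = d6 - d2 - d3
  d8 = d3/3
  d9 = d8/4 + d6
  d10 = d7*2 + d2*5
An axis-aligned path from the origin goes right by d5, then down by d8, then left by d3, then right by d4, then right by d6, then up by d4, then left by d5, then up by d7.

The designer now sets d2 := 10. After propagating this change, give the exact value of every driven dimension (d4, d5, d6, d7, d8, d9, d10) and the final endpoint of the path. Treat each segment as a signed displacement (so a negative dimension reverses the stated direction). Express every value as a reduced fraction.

Apply edit: d2 := 10
  d4 = d3*3 = 9
  d5 = d2/3 - d3/5 = 41/15
  d6 = d3/3 = 1
  d7 = d6 - d2 - d3 = -12
  d8 = d3/3 = 1
  d9 = d8/4 + d6 = 5/4
  d10 = d7*2 + d2*5 = 26
Walk from origin (0, 0):
  seg 1: right by d5 = 41/15 → (41/15, 0)
  seg 2: down by d8 = 1 → (41/15, -1)
  seg 3: left by d3 = 3 → (-4/15, -1)
  seg 4: right by d4 = 9 → (131/15, -1)
  seg 5: right by d6 = 1 → (146/15, -1)
  seg 6: up by d4 = 9 → (146/15, 8)
  seg 7: left by d5 = 41/15 → (7, 8)
  seg 8: up by d7 = -12 → (7, -4)

d4 = 9
d5 = 41/15
d6 = 1
d7 = -12
d8 = 1
d9 = 5/4
d10 = 26
endpoint = (7, -4)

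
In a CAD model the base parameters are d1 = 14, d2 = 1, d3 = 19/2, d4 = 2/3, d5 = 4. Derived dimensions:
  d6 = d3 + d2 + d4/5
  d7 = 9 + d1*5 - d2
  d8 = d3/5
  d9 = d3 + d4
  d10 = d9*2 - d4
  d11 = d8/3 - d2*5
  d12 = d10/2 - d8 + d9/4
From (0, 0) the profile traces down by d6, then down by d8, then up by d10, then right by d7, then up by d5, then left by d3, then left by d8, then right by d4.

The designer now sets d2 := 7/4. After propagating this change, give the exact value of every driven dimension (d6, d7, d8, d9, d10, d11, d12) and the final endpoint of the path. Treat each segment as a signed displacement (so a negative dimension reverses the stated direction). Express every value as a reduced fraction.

Apply edit: d2 := 7/4
  d6 = d3 + d2 + d4/5 = 683/60
  d7 = 9 + d1*5 - d2 = 309/4
  d8 = d3/5 = 19/10
  d9 = d3 + d4 = 61/6
  d10 = d9*2 - d4 = 59/3
  d11 = d8/3 - d2*5 = -487/60
  d12 = d10/2 - d8 + d9/4 = 419/40
Walk from origin (0, 0):
  seg 1: down by d6 = 683/60 → (0, -683/60)
  seg 2: down by d8 = 19/10 → (0, -797/60)
  seg 3: up by d10 = 59/3 → (0, 383/60)
  seg 4: right by d7 = 309/4 → (309/4, 383/60)
  seg 5: up by d5 = 4 → (309/4, 623/60)
  seg 6: left by d3 = 19/2 → (271/4, 623/60)
  seg 7: left by d8 = 19/10 → (1317/20, 623/60)
  seg 8: right by d4 = 2/3 → (3991/60, 623/60)

d6 = 683/60
d7 = 309/4
d8 = 19/10
d9 = 61/6
d10 = 59/3
d11 = -487/60
d12 = 419/40
endpoint = (3991/60, 623/60)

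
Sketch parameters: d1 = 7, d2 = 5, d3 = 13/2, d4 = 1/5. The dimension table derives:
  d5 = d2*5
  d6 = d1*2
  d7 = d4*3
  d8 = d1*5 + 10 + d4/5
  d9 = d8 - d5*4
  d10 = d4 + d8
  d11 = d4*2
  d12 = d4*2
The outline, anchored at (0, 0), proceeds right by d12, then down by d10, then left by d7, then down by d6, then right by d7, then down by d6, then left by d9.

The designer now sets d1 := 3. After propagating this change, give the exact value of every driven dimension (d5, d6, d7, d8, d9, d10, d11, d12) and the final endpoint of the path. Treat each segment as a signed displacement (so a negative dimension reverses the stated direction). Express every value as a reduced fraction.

Apply edit: d1 := 3
  d5 = d2*5 = 25
  d6 = d1*2 = 6
  d7 = d4*3 = 3/5
  d8 = d1*5 + 10 + d4/5 = 626/25
  d9 = d8 - d5*4 = -1874/25
  d10 = d4 + d8 = 631/25
  d11 = d4*2 = 2/5
  d12 = d4*2 = 2/5
Walk from origin (0, 0):
  seg 1: right by d12 = 2/5 → (2/5, 0)
  seg 2: down by d10 = 631/25 → (2/5, -631/25)
  seg 3: left by d7 = 3/5 → (-1/5, -631/25)
  seg 4: down by d6 = 6 → (-1/5, -781/25)
  seg 5: right by d7 = 3/5 → (2/5, -781/25)
  seg 6: down by d6 = 6 → (2/5, -931/25)
  seg 7: left by d9 = -1874/25 → (1884/25, -931/25)

d5 = 25
d6 = 6
d7 = 3/5
d8 = 626/25
d9 = -1874/25
d10 = 631/25
d11 = 2/5
d12 = 2/5
endpoint = (1884/25, -931/25)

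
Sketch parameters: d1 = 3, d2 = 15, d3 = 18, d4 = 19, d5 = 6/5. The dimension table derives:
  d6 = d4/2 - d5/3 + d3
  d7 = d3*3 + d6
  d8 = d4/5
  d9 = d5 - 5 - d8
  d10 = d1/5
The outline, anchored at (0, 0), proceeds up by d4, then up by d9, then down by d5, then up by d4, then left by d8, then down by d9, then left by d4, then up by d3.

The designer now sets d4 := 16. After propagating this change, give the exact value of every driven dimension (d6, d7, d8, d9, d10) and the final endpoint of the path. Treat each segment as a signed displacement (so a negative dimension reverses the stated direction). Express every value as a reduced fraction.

Apply edit: d4 := 16
  d6 = d4/2 - d5/3 + d3 = 128/5
  d7 = d3*3 + d6 = 398/5
  d8 = d4/5 = 16/5
  d9 = d5 - 5 - d8 = -7
  d10 = d1/5 = 3/5
Walk from origin (0, 0):
  seg 1: up by d4 = 16 → (0, 16)
  seg 2: up by d9 = -7 → (0, 9)
  seg 3: down by d5 = 6/5 → (0, 39/5)
  seg 4: up by d4 = 16 → (0, 119/5)
  seg 5: left by d8 = 16/5 → (-16/5, 119/5)
  seg 6: down by d9 = -7 → (-16/5, 154/5)
  seg 7: left by d4 = 16 → (-96/5, 154/5)
  seg 8: up by d3 = 18 → (-96/5, 244/5)

d6 = 128/5
d7 = 398/5
d8 = 16/5
d9 = -7
d10 = 3/5
endpoint = (-96/5, 244/5)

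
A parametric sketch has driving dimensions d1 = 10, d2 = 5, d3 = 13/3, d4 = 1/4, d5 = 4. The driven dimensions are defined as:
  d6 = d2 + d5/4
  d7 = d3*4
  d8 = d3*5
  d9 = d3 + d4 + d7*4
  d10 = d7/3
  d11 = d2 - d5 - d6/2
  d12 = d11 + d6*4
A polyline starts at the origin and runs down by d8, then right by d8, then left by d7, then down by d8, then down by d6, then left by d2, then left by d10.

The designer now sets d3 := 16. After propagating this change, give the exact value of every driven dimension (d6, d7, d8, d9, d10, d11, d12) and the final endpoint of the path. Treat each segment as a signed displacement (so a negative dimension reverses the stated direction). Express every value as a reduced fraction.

d6 = 6
d7 = 64
d8 = 80
d9 = 1089/4
d10 = 64/3
d11 = -2
d12 = 22
endpoint = (-31/3, -166)

Apply edit: d3 := 16
  d6 = d2 + d5/4 = 6
  d7 = d3*4 = 64
  d8 = d3*5 = 80
  d9 = d3 + d4 + d7*4 = 1089/4
  d10 = d7/3 = 64/3
  d11 = d2 - d5 - d6/2 = -2
  d12 = d11 + d6*4 = 22
Walk from origin (0, 0):
  seg 1: down by d8 = 80 → (0, -80)
  seg 2: right by d8 = 80 → (80, -80)
  seg 3: left by d7 = 64 → (16, -80)
  seg 4: down by d8 = 80 → (16, -160)
  seg 5: down by d6 = 6 → (16, -166)
  seg 6: left by d2 = 5 → (11, -166)
  seg 7: left by d10 = 64/3 → (-31/3, -166)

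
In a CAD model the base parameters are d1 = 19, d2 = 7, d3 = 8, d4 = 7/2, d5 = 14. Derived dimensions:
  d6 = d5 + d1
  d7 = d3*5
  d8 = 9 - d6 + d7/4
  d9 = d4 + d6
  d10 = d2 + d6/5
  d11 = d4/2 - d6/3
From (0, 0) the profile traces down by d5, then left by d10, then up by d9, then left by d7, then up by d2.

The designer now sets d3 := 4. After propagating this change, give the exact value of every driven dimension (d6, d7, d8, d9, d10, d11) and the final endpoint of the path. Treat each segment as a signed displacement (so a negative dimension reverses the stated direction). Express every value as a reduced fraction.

d6 = 33
d7 = 20
d8 = -19
d9 = 73/2
d10 = 68/5
d11 = -37/4
endpoint = (-168/5, 59/2)

Apply edit: d3 := 4
  d6 = d5 + d1 = 33
  d7 = d3*5 = 20
  d8 = 9 - d6 + d7/4 = -19
  d9 = d4 + d6 = 73/2
  d10 = d2 + d6/5 = 68/5
  d11 = d4/2 - d6/3 = -37/4
Walk from origin (0, 0):
  seg 1: down by d5 = 14 → (0, -14)
  seg 2: left by d10 = 68/5 → (-68/5, -14)
  seg 3: up by d9 = 73/2 → (-68/5, 45/2)
  seg 4: left by d7 = 20 → (-168/5, 45/2)
  seg 5: up by d2 = 7 → (-168/5, 59/2)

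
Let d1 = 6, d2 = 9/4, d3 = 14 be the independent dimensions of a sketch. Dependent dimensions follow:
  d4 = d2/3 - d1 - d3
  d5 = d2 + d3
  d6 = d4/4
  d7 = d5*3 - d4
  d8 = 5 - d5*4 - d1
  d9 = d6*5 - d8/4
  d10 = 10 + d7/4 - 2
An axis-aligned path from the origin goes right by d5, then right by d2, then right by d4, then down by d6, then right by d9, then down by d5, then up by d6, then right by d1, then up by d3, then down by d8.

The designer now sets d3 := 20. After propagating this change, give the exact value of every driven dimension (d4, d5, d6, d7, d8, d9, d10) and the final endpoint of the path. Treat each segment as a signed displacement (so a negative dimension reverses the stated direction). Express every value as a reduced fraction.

d4 = -101/4
d5 = 89/4
d6 = -101/16
d7 = 92
d8 = -90
d9 = -145/16
d10 = 31
endpoint = (-61/16, 351/4)

Apply edit: d3 := 20
  d4 = d2/3 - d1 - d3 = -101/4
  d5 = d2 + d3 = 89/4
  d6 = d4/4 = -101/16
  d7 = d5*3 - d4 = 92
  d8 = 5 - d5*4 - d1 = -90
  d9 = d6*5 - d8/4 = -145/16
  d10 = 10 + d7/4 - 2 = 31
Walk from origin (0, 0):
  seg 1: right by d5 = 89/4 → (89/4, 0)
  seg 2: right by d2 = 9/4 → (49/2, 0)
  seg 3: right by d4 = -101/4 → (-3/4, 0)
  seg 4: down by d6 = -101/16 → (-3/4, 101/16)
  seg 5: right by d9 = -145/16 → (-157/16, 101/16)
  seg 6: down by d5 = 89/4 → (-157/16, -255/16)
  seg 7: up by d6 = -101/16 → (-157/16, -89/4)
  seg 8: right by d1 = 6 → (-61/16, -89/4)
  seg 9: up by d3 = 20 → (-61/16, -9/4)
  seg 10: down by d8 = -90 → (-61/16, 351/4)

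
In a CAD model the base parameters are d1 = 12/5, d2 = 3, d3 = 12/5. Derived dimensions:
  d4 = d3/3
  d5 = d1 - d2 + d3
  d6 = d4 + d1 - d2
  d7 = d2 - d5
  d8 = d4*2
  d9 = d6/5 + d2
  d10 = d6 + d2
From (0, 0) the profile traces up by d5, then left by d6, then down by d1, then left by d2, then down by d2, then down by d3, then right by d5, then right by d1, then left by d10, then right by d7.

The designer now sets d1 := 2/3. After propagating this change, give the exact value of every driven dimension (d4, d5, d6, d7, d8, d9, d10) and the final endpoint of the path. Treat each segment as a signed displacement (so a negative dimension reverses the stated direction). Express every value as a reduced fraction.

Apply edit: d1 := 2/3
  d4 = d3/3 = 4/5
  d5 = d1 - d2 + d3 = 1/15
  d6 = d4 + d1 - d2 = -23/15
  d7 = d2 - d5 = 44/15
  d8 = d4*2 = 8/5
  d9 = d6/5 + d2 = 202/75
  d10 = d6 + d2 = 22/15
Walk from origin (0, 0):
  seg 1: up by d5 = 1/15 → (0, 1/15)
  seg 2: left by d6 = -23/15 → (23/15, 1/15)
  seg 3: down by d1 = 2/3 → (23/15, -3/5)
  seg 4: left by d2 = 3 → (-22/15, -3/5)
  seg 5: down by d2 = 3 → (-22/15, -18/5)
  seg 6: down by d3 = 12/5 → (-22/15, -6)
  seg 7: right by d5 = 1/15 → (-7/5, -6)
  seg 8: right by d1 = 2/3 → (-11/15, -6)
  seg 9: left by d10 = 22/15 → (-11/5, -6)
  seg 10: right by d7 = 44/15 → (11/15, -6)

d4 = 4/5
d5 = 1/15
d6 = -23/15
d7 = 44/15
d8 = 8/5
d9 = 202/75
d10 = 22/15
endpoint = (11/15, -6)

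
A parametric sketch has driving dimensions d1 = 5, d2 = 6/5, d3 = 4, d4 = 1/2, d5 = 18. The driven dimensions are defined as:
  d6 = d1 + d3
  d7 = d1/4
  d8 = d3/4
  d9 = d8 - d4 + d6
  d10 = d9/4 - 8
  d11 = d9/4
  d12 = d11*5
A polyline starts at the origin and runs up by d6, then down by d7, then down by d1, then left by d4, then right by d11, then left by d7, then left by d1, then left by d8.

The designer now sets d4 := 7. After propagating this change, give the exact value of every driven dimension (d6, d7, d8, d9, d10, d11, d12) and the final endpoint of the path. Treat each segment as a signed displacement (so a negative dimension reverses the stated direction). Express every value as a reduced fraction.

d6 = 9
d7 = 5/4
d8 = 1
d9 = 3
d10 = -29/4
d11 = 3/4
d12 = 15/4
endpoint = (-27/2, 11/4)

Apply edit: d4 := 7
  d6 = d1 + d3 = 9
  d7 = d1/4 = 5/4
  d8 = d3/4 = 1
  d9 = d8 - d4 + d6 = 3
  d10 = d9/4 - 8 = -29/4
  d11 = d9/4 = 3/4
  d12 = d11*5 = 15/4
Walk from origin (0, 0):
  seg 1: up by d6 = 9 → (0, 9)
  seg 2: down by d7 = 5/4 → (0, 31/4)
  seg 3: down by d1 = 5 → (0, 11/4)
  seg 4: left by d4 = 7 → (-7, 11/4)
  seg 5: right by d11 = 3/4 → (-25/4, 11/4)
  seg 6: left by d7 = 5/4 → (-15/2, 11/4)
  seg 7: left by d1 = 5 → (-25/2, 11/4)
  seg 8: left by d8 = 1 → (-27/2, 11/4)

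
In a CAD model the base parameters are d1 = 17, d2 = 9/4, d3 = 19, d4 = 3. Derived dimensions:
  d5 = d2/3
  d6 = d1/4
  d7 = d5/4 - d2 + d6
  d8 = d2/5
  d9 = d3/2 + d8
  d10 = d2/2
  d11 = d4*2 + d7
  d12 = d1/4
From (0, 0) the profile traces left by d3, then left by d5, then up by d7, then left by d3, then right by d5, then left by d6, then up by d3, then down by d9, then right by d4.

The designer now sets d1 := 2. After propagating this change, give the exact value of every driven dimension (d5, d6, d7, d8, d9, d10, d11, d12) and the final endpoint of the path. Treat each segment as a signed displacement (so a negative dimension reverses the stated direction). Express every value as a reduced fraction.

d5 = 3/4
d6 = 1/2
d7 = -25/16
d8 = 9/20
d9 = 199/20
d10 = 9/8
d11 = 71/16
d12 = 1/2
endpoint = (-71/2, 599/80)

Apply edit: d1 := 2
  d5 = d2/3 = 3/4
  d6 = d1/4 = 1/2
  d7 = d5/4 - d2 + d6 = -25/16
  d8 = d2/5 = 9/20
  d9 = d3/2 + d8 = 199/20
  d10 = d2/2 = 9/8
  d11 = d4*2 + d7 = 71/16
  d12 = d1/4 = 1/2
Walk from origin (0, 0):
  seg 1: left by d3 = 19 → (-19, 0)
  seg 2: left by d5 = 3/4 → (-79/4, 0)
  seg 3: up by d7 = -25/16 → (-79/4, -25/16)
  seg 4: left by d3 = 19 → (-155/4, -25/16)
  seg 5: right by d5 = 3/4 → (-38, -25/16)
  seg 6: left by d6 = 1/2 → (-77/2, -25/16)
  seg 7: up by d3 = 19 → (-77/2, 279/16)
  seg 8: down by d9 = 199/20 → (-77/2, 599/80)
  seg 9: right by d4 = 3 → (-71/2, 599/80)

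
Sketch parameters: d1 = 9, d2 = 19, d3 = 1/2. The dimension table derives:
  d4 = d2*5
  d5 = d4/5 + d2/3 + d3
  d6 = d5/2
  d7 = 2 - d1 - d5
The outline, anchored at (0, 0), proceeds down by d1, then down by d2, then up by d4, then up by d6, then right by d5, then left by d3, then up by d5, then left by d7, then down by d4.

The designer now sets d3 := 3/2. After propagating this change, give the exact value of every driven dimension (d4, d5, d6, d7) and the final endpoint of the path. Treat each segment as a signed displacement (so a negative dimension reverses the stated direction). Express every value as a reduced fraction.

Apply edit: d3 := 3/2
  d4 = d2*5 = 95
  d5 = d4/5 + d2/3 + d3 = 161/6
  d6 = d5/2 = 161/12
  d7 = 2 - d1 - d5 = -203/6
Walk from origin (0, 0):
  seg 1: down by d1 = 9 → (0, -9)
  seg 2: down by d2 = 19 → (0, -28)
  seg 3: up by d4 = 95 → (0, 67)
  seg 4: up by d6 = 161/12 → (0, 965/12)
  seg 5: right by d5 = 161/6 → (161/6, 965/12)
  seg 6: left by d3 = 3/2 → (76/3, 965/12)
  seg 7: up by d5 = 161/6 → (76/3, 429/4)
  seg 8: left by d7 = -203/6 → (355/6, 429/4)
  seg 9: down by d4 = 95 → (355/6, 49/4)

d4 = 95
d5 = 161/6
d6 = 161/12
d7 = -203/6
endpoint = (355/6, 49/4)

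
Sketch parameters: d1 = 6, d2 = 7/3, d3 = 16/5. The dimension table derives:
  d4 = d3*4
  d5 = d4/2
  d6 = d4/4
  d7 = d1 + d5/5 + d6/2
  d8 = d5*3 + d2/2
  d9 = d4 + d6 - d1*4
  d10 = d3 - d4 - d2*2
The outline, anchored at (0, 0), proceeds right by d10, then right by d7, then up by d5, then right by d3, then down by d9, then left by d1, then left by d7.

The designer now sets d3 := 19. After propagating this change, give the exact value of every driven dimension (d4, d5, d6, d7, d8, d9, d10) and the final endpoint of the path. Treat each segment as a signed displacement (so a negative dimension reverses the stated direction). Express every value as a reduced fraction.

Apply edit: d3 := 19
  d4 = d3*4 = 76
  d5 = d4/2 = 38
  d6 = d4/4 = 19
  d7 = d1 + d5/5 + d6/2 = 231/10
  d8 = d5*3 + d2/2 = 691/6
  d9 = d4 + d6 - d1*4 = 71
  d10 = d3 - d4 - d2*2 = -185/3
Walk from origin (0, 0):
  seg 1: right by d10 = -185/3 → (-185/3, 0)
  seg 2: right by d7 = 231/10 → (-1157/30, 0)
  seg 3: up by d5 = 38 → (-1157/30, 38)
  seg 4: right by d3 = 19 → (-587/30, 38)
  seg 5: down by d9 = 71 → (-587/30, -33)
  seg 6: left by d1 = 6 → (-767/30, -33)
  seg 7: left by d7 = 231/10 → (-146/3, -33)

d4 = 76
d5 = 38
d6 = 19
d7 = 231/10
d8 = 691/6
d9 = 71
d10 = -185/3
endpoint = (-146/3, -33)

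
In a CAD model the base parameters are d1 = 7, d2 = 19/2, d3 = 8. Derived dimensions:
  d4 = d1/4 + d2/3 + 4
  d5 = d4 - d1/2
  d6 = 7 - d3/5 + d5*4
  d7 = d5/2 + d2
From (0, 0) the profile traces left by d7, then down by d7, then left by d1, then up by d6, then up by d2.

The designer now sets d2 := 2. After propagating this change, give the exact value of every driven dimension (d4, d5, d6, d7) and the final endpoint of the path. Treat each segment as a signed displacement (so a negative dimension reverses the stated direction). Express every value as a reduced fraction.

d4 = 77/12
d5 = 35/12
d6 = 256/15
d7 = 83/24
endpoint = (-251/24, 1873/120)

Apply edit: d2 := 2
  d4 = d1/4 + d2/3 + 4 = 77/12
  d5 = d4 - d1/2 = 35/12
  d6 = 7 - d3/5 + d5*4 = 256/15
  d7 = d5/2 + d2 = 83/24
Walk from origin (0, 0):
  seg 1: left by d7 = 83/24 → (-83/24, 0)
  seg 2: down by d7 = 83/24 → (-83/24, -83/24)
  seg 3: left by d1 = 7 → (-251/24, -83/24)
  seg 4: up by d6 = 256/15 → (-251/24, 1633/120)
  seg 5: up by d2 = 2 → (-251/24, 1873/120)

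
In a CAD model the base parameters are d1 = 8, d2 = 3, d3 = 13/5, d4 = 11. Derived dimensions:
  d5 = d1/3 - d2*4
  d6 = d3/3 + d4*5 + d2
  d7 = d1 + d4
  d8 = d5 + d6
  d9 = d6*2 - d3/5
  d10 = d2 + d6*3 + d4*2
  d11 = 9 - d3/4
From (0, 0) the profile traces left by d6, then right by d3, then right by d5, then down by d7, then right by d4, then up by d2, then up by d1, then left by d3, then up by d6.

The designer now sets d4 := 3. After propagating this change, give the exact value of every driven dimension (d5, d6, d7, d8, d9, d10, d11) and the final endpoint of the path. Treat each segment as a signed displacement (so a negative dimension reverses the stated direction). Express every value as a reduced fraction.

Apply edit: d4 := 3
  d5 = d1/3 - d2*4 = -28/3
  d6 = d3/3 + d4*5 + d2 = 283/15
  d7 = d1 + d4 = 11
  d8 = d5 + d6 = 143/15
  d9 = d6*2 - d3/5 = 2791/75
  d10 = d2 + d6*3 + d4*2 = 328/5
  d11 = 9 - d3/4 = 167/20
Walk from origin (0, 0):
  seg 1: left by d6 = 283/15 → (-283/15, 0)
  seg 2: right by d3 = 13/5 → (-244/15, 0)
  seg 3: right by d5 = -28/3 → (-128/5, 0)
  seg 4: down by d7 = 11 → (-128/5, -11)
  seg 5: right by d4 = 3 → (-113/5, -11)
  seg 6: up by d2 = 3 → (-113/5, -8)
  seg 7: up by d1 = 8 → (-113/5, 0)
  seg 8: left by d3 = 13/5 → (-126/5, 0)
  seg 9: up by d6 = 283/15 → (-126/5, 283/15)

d5 = -28/3
d6 = 283/15
d7 = 11
d8 = 143/15
d9 = 2791/75
d10 = 328/5
d11 = 167/20
endpoint = (-126/5, 283/15)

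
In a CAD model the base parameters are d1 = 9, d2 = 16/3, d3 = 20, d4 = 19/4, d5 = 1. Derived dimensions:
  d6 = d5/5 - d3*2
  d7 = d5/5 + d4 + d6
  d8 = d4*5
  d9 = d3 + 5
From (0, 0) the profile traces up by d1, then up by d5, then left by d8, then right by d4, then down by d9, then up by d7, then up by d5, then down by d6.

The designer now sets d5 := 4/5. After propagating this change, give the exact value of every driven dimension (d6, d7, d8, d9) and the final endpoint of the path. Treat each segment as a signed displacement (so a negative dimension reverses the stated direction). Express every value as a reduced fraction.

Apply edit: d5 := 4/5
  d6 = d5/5 - d3*2 = -996/25
  d7 = d5/5 + d4 + d6 = -3493/100
  d8 = d4*5 = 95/4
  d9 = d3 + 5 = 25
Walk from origin (0, 0):
  seg 1: up by d1 = 9 → (0, 9)
  seg 2: up by d5 = 4/5 → (0, 49/5)
  seg 3: left by d8 = 95/4 → (-95/4, 49/5)
  seg 4: right by d4 = 19/4 → (-19, 49/5)
  seg 5: down by d9 = 25 → (-19, -76/5)
  seg 6: up by d7 = -3493/100 → (-19, -5013/100)
  seg 7: up by d5 = 4/5 → (-19, -4933/100)
  seg 8: down by d6 = -996/25 → (-19, -949/100)

d6 = -996/25
d7 = -3493/100
d8 = 95/4
d9 = 25
endpoint = (-19, -949/100)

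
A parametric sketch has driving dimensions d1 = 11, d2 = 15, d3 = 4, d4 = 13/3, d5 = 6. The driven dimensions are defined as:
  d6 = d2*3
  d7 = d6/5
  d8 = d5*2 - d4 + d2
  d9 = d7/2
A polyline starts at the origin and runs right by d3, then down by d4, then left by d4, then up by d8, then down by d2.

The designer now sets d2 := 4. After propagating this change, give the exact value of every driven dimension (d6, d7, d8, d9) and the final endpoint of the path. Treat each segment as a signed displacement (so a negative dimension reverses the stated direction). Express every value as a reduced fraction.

Apply edit: d2 := 4
  d6 = d2*3 = 12
  d7 = d6/5 = 12/5
  d8 = d5*2 - d4 + d2 = 35/3
  d9 = d7/2 = 6/5
Walk from origin (0, 0):
  seg 1: right by d3 = 4 → (4, 0)
  seg 2: down by d4 = 13/3 → (4, -13/3)
  seg 3: left by d4 = 13/3 → (-1/3, -13/3)
  seg 4: up by d8 = 35/3 → (-1/3, 22/3)
  seg 5: down by d2 = 4 → (-1/3, 10/3)

d6 = 12
d7 = 12/5
d8 = 35/3
d9 = 6/5
endpoint = (-1/3, 10/3)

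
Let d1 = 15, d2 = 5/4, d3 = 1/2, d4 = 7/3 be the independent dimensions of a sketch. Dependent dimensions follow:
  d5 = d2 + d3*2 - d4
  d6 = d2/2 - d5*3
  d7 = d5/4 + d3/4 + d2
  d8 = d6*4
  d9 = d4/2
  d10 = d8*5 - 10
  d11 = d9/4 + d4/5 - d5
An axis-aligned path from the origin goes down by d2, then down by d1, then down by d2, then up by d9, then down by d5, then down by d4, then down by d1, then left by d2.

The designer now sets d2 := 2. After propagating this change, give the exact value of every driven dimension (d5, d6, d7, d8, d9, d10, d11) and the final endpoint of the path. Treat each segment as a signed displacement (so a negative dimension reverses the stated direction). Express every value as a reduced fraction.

d5 = 2/3
d6 = -1
d7 = 55/24
d8 = -4
d9 = 7/6
d10 = -30
d11 = 11/120
endpoint = (-2, -215/6)

Apply edit: d2 := 2
  d5 = d2 + d3*2 - d4 = 2/3
  d6 = d2/2 - d5*3 = -1
  d7 = d5/4 + d3/4 + d2 = 55/24
  d8 = d6*4 = -4
  d9 = d4/2 = 7/6
  d10 = d8*5 - 10 = -30
  d11 = d9/4 + d4/5 - d5 = 11/120
Walk from origin (0, 0):
  seg 1: down by d2 = 2 → (0, -2)
  seg 2: down by d1 = 15 → (0, -17)
  seg 3: down by d2 = 2 → (0, -19)
  seg 4: up by d9 = 7/6 → (0, -107/6)
  seg 5: down by d5 = 2/3 → (0, -37/2)
  seg 6: down by d4 = 7/3 → (0, -125/6)
  seg 7: down by d1 = 15 → (0, -215/6)
  seg 8: left by d2 = 2 → (-2, -215/6)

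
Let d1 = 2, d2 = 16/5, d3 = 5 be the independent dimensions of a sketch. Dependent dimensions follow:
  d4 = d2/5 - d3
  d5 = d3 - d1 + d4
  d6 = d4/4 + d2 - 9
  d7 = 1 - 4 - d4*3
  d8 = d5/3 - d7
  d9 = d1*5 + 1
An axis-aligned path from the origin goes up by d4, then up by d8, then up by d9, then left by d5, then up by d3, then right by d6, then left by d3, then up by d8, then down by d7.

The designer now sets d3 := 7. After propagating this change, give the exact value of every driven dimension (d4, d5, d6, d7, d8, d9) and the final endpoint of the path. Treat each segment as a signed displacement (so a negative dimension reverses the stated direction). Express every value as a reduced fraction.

Apply edit: d3 := 7
  d4 = d2/5 - d3 = -159/25
  d5 = d3 - d1 + d4 = -34/25
  d6 = d4/4 + d2 - 9 = -739/100
  d7 = 1 - 4 - d4*3 = 402/25
  d8 = d5/3 - d7 = -248/15
  d9 = d1*5 + 1 = 11
Walk from origin (0, 0):
  seg 1: up by d4 = -159/25 → (0, -159/25)
  seg 2: up by d8 = -248/15 → (0, -1717/75)
  seg 3: up by d9 = 11 → (0, -892/75)
  seg 4: left by d5 = -34/25 → (34/25, -892/75)
  seg 5: up by d3 = 7 → (34/25, -367/75)
  seg 6: right by d6 = -739/100 → (-603/100, -367/75)
  seg 7: left by d3 = 7 → (-1303/100, -367/75)
  seg 8: up by d8 = -248/15 → (-1303/100, -1607/75)
  seg 9: down by d7 = 402/25 → (-1303/100, -2813/75)

d4 = -159/25
d5 = -34/25
d6 = -739/100
d7 = 402/25
d8 = -248/15
d9 = 11
endpoint = (-1303/100, -2813/75)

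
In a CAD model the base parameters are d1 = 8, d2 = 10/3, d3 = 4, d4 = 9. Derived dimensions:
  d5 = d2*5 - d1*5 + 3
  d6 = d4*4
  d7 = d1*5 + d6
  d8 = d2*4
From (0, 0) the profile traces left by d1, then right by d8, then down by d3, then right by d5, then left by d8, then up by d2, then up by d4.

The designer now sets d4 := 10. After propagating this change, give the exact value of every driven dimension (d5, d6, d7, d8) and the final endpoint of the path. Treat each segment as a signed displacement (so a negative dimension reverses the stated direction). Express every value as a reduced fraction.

Apply edit: d4 := 10
  d5 = d2*5 - d1*5 + 3 = -61/3
  d6 = d4*4 = 40
  d7 = d1*5 + d6 = 80
  d8 = d2*4 = 40/3
Walk from origin (0, 0):
  seg 1: left by d1 = 8 → (-8, 0)
  seg 2: right by d8 = 40/3 → (16/3, 0)
  seg 3: down by d3 = 4 → (16/3, -4)
  seg 4: right by d5 = -61/3 → (-15, -4)
  seg 5: left by d8 = 40/3 → (-85/3, -4)
  seg 6: up by d2 = 10/3 → (-85/3, -2/3)
  seg 7: up by d4 = 10 → (-85/3, 28/3)

d5 = -61/3
d6 = 40
d7 = 80
d8 = 40/3
endpoint = (-85/3, 28/3)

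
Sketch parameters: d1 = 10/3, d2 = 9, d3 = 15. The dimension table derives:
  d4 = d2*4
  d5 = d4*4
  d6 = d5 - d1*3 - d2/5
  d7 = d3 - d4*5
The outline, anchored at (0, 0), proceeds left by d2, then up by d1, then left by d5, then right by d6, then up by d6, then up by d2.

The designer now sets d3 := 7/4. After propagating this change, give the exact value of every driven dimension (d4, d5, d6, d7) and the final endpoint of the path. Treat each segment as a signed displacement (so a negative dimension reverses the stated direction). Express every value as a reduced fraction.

Apply edit: d3 := 7/4
  d4 = d2*4 = 36
  d5 = d4*4 = 144
  d6 = d5 - d1*3 - d2/5 = 661/5
  d7 = d3 - d4*5 = -713/4
Walk from origin (0, 0):
  seg 1: left by d2 = 9 → (-9, 0)
  seg 2: up by d1 = 10/3 → (-9, 10/3)
  seg 3: left by d5 = 144 → (-153, 10/3)
  seg 4: right by d6 = 661/5 → (-104/5, 10/3)
  seg 5: up by d6 = 661/5 → (-104/5, 2033/15)
  seg 6: up by d2 = 9 → (-104/5, 2168/15)

d4 = 36
d5 = 144
d6 = 661/5
d7 = -713/4
endpoint = (-104/5, 2168/15)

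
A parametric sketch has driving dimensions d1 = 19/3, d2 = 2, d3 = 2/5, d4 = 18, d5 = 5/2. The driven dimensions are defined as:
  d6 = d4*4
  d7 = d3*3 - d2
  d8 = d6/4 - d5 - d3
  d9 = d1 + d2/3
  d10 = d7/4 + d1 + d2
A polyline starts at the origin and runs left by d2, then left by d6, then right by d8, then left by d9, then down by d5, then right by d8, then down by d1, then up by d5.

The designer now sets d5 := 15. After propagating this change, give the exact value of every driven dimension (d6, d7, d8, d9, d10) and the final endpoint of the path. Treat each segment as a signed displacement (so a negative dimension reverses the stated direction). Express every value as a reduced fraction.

d6 = 72
d7 = -4/5
d8 = 13/5
d9 = 7
d10 = 122/15
endpoint = (-379/5, -19/3)

Apply edit: d5 := 15
  d6 = d4*4 = 72
  d7 = d3*3 - d2 = -4/5
  d8 = d6/4 - d5 - d3 = 13/5
  d9 = d1 + d2/3 = 7
  d10 = d7/4 + d1 + d2 = 122/15
Walk from origin (0, 0):
  seg 1: left by d2 = 2 → (-2, 0)
  seg 2: left by d6 = 72 → (-74, 0)
  seg 3: right by d8 = 13/5 → (-357/5, 0)
  seg 4: left by d9 = 7 → (-392/5, 0)
  seg 5: down by d5 = 15 → (-392/5, -15)
  seg 6: right by d8 = 13/5 → (-379/5, -15)
  seg 7: down by d1 = 19/3 → (-379/5, -64/3)
  seg 8: up by d5 = 15 → (-379/5, -19/3)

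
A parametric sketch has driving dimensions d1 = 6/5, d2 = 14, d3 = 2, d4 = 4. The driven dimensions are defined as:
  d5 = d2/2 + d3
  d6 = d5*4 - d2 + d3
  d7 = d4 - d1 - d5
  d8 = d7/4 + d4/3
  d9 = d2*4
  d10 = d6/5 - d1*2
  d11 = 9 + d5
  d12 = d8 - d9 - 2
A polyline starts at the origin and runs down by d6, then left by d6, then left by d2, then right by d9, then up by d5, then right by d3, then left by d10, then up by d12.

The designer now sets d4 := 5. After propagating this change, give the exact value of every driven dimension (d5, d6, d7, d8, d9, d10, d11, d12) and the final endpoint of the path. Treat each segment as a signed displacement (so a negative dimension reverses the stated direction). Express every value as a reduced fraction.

Apply edit: d4 := 5
  d5 = d2/2 + d3 = 9
  d6 = d5*4 - d2 + d3 = 24
  d7 = d4 - d1 - d5 = -26/5
  d8 = d7/4 + d4/3 = 11/30
  d9 = d2*4 = 56
  d10 = d6/5 - d1*2 = 12/5
  d11 = 9 + d5 = 18
  d12 = d8 - d9 - 2 = -1729/30
Walk from origin (0, 0):
  seg 1: down by d6 = 24 → (0, -24)
  seg 2: left by d6 = 24 → (-24, -24)
  seg 3: left by d2 = 14 → (-38, -24)
  seg 4: right by d9 = 56 → (18, -24)
  seg 5: up by d5 = 9 → (18, -15)
  seg 6: right by d3 = 2 → (20, -15)
  seg 7: left by d10 = 12/5 → (88/5, -15)
  seg 8: up by d12 = -1729/30 → (88/5, -2179/30)

d5 = 9
d6 = 24
d7 = -26/5
d8 = 11/30
d9 = 56
d10 = 12/5
d11 = 18
d12 = -1729/30
endpoint = (88/5, -2179/30)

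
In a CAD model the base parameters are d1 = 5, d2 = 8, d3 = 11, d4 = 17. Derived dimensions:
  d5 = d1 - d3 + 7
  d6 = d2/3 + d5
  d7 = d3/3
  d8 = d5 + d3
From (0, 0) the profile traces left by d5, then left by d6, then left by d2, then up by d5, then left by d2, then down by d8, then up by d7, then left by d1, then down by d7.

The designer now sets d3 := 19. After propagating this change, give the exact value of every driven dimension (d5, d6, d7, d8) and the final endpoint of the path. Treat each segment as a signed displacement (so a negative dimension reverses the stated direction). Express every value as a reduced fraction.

d5 = -7
d6 = -13/3
d7 = 19/3
d8 = 12
endpoint = (-29/3, -19)

Apply edit: d3 := 19
  d5 = d1 - d3 + 7 = -7
  d6 = d2/3 + d5 = -13/3
  d7 = d3/3 = 19/3
  d8 = d5 + d3 = 12
Walk from origin (0, 0):
  seg 1: left by d5 = -7 → (7, 0)
  seg 2: left by d6 = -13/3 → (34/3, 0)
  seg 3: left by d2 = 8 → (10/3, 0)
  seg 4: up by d5 = -7 → (10/3, -7)
  seg 5: left by d2 = 8 → (-14/3, -7)
  seg 6: down by d8 = 12 → (-14/3, -19)
  seg 7: up by d7 = 19/3 → (-14/3, -38/3)
  seg 8: left by d1 = 5 → (-29/3, -38/3)
  seg 9: down by d7 = 19/3 → (-29/3, -19)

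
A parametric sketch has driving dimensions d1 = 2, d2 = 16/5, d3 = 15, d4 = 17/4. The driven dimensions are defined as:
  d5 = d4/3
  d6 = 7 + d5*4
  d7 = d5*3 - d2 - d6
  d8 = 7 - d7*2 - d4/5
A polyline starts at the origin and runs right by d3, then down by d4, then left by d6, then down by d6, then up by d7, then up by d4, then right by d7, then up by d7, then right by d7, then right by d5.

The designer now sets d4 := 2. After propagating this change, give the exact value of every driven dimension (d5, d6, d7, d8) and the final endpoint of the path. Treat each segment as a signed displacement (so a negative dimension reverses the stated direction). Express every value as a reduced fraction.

d5 = 2/3
d6 = 29/3
d7 = -163/15
d8 = 85/3
endpoint = (-236/15, -157/5)

Apply edit: d4 := 2
  d5 = d4/3 = 2/3
  d6 = 7 + d5*4 = 29/3
  d7 = d5*3 - d2 - d6 = -163/15
  d8 = 7 - d7*2 - d4/5 = 85/3
Walk from origin (0, 0):
  seg 1: right by d3 = 15 → (15, 0)
  seg 2: down by d4 = 2 → (15, -2)
  seg 3: left by d6 = 29/3 → (16/3, -2)
  seg 4: down by d6 = 29/3 → (16/3, -35/3)
  seg 5: up by d7 = -163/15 → (16/3, -338/15)
  seg 6: up by d4 = 2 → (16/3, -308/15)
  seg 7: right by d7 = -163/15 → (-83/15, -308/15)
  seg 8: up by d7 = -163/15 → (-83/15, -157/5)
  seg 9: right by d7 = -163/15 → (-82/5, -157/5)
  seg 10: right by d5 = 2/3 → (-236/15, -157/5)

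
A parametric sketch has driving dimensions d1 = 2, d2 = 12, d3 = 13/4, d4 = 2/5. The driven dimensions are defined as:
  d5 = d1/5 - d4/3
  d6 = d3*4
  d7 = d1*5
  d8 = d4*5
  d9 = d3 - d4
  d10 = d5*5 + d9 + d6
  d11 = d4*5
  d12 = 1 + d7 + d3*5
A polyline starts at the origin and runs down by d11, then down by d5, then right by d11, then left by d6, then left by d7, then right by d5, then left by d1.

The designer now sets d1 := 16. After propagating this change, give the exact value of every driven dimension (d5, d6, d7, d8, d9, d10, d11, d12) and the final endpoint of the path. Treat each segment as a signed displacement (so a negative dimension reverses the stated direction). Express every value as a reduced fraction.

d5 = 46/15
d6 = 13
d7 = 80
d8 = 2
d9 = 57/20
d10 = 1871/60
d11 = 2
d12 = 389/4
endpoint = (-1559/15, -76/15)

Apply edit: d1 := 16
  d5 = d1/5 - d4/3 = 46/15
  d6 = d3*4 = 13
  d7 = d1*5 = 80
  d8 = d4*5 = 2
  d9 = d3 - d4 = 57/20
  d10 = d5*5 + d9 + d6 = 1871/60
  d11 = d4*5 = 2
  d12 = 1 + d7 + d3*5 = 389/4
Walk from origin (0, 0):
  seg 1: down by d11 = 2 → (0, -2)
  seg 2: down by d5 = 46/15 → (0, -76/15)
  seg 3: right by d11 = 2 → (2, -76/15)
  seg 4: left by d6 = 13 → (-11, -76/15)
  seg 5: left by d7 = 80 → (-91, -76/15)
  seg 6: right by d5 = 46/15 → (-1319/15, -76/15)
  seg 7: left by d1 = 16 → (-1559/15, -76/15)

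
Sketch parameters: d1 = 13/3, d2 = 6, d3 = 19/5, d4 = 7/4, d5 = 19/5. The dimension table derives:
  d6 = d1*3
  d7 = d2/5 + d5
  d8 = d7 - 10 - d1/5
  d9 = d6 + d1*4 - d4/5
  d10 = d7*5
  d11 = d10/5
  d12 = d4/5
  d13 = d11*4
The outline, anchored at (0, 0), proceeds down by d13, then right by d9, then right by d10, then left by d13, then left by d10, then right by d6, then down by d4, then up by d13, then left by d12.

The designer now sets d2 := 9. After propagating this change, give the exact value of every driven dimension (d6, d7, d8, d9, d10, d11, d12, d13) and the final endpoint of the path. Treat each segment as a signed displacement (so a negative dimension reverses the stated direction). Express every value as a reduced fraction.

d6 = 13
d7 = 28/5
d8 = -79/15
d9 = 1799/60
d10 = 28
d11 = 28/5
d12 = 7/20
d13 = 112/5
endpoint = (607/30, -7/4)

Apply edit: d2 := 9
  d6 = d1*3 = 13
  d7 = d2/5 + d5 = 28/5
  d8 = d7 - 10 - d1/5 = -79/15
  d9 = d6 + d1*4 - d4/5 = 1799/60
  d10 = d7*5 = 28
  d11 = d10/5 = 28/5
  d12 = d4/5 = 7/20
  d13 = d11*4 = 112/5
Walk from origin (0, 0):
  seg 1: down by d13 = 112/5 → (0, -112/5)
  seg 2: right by d9 = 1799/60 → (1799/60, -112/5)
  seg 3: right by d10 = 28 → (3479/60, -112/5)
  seg 4: left by d13 = 112/5 → (427/12, -112/5)
  seg 5: left by d10 = 28 → (91/12, -112/5)
  seg 6: right by d6 = 13 → (247/12, -112/5)
  seg 7: down by d4 = 7/4 → (247/12, -483/20)
  seg 8: up by d13 = 112/5 → (247/12, -7/4)
  seg 9: left by d12 = 7/20 → (607/30, -7/4)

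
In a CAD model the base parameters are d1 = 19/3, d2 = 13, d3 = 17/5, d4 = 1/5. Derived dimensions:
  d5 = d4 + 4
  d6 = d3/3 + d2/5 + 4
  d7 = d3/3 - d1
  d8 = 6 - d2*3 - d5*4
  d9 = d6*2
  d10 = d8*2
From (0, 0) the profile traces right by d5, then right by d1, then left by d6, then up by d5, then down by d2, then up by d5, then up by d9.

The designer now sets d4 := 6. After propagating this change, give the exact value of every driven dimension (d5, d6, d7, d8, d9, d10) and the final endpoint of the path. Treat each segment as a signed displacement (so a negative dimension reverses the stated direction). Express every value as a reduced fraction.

Apply edit: d4 := 6
  d5 = d4 + 4 = 10
  d6 = d3/3 + d2/5 + 4 = 116/15
  d7 = d3/3 - d1 = -26/5
  d8 = 6 - d2*3 - d5*4 = -73
  d9 = d6*2 = 232/15
  d10 = d8*2 = -146
Walk from origin (0, 0):
  seg 1: right by d5 = 10 → (10, 0)
  seg 2: right by d1 = 19/3 → (49/3, 0)
  seg 3: left by d6 = 116/15 → (43/5, 0)
  seg 4: up by d5 = 10 → (43/5, 10)
  seg 5: down by d2 = 13 → (43/5, -3)
  seg 6: up by d5 = 10 → (43/5, 7)
  seg 7: up by d9 = 232/15 → (43/5, 337/15)

d5 = 10
d6 = 116/15
d7 = -26/5
d8 = -73
d9 = 232/15
d10 = -146
endpoint = (43/5, 337/15)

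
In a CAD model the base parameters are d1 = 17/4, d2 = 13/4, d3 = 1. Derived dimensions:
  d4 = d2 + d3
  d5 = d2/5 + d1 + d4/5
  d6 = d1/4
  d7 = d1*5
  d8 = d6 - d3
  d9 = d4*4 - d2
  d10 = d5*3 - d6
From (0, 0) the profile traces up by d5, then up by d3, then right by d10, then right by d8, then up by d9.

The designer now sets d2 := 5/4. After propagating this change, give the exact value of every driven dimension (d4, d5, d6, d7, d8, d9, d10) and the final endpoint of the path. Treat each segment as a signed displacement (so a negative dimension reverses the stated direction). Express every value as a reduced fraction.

d4 = 9/4
d5 = 99/20
d6 = 17/16
d7 = 85/4
d8 = 1/16
d9 = 31/4
d10 = 1103/80
endpoint = (277/20, 137/10)

Apply edit: d2 := 5/4
  d4 = d2 + d3 = 9/4
  d5 = d2/5 + d1 + d4/5 = 99/20
  d6 = d1/4 = 17/16
  d7 = d1*5 = 85/4
  d8 = d6 - d3 = 1/16
  d9 = d4*4 - d2 = 31/4
  d10 = d5*3 - d6 = 1103/80
Walk from origin (0, 0):
  seg 1: up by d5 = 99/20 → (0, 99/20)
  seg 2: up by d3 = 1 → (0, 119/20)
  seg 3: right by d10 = 1103/80 → (1103/80, 119/20)
  seg 4: right by d8 = 1/16 → (277/20, 119/20)
  seg 5: up by d9 = 31/4 → (277/20, 137/10)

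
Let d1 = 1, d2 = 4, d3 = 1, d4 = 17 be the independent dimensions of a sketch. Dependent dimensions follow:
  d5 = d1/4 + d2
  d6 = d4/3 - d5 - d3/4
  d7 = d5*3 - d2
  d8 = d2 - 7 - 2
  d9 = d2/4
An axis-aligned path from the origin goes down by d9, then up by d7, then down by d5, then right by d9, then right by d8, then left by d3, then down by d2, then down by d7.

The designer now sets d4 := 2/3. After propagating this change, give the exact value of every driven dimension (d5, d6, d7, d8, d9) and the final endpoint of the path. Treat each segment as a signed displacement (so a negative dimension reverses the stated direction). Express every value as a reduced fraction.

d5 = 17/4
d6 = -77/18
d7 = 35/4
d8 = -5
d9 = 1
endpoint = (-5, -37/4)

Apply edit: d4 := 2/3
  d5 = d1/4 + d2 = 17/4
  d6 = d4/3 - d5 - d3/4 = -77/18
  d7 = d5*3 - d2 = 35/4
  d8 = d2 - 7 - 2 = -5
  d9 = d2/4 = 1
Walk from origin (0, 0):
  seg 1: down by d9 = 1 → (0, -1)
  seg 2: up by d7 = 35/4 → (0, 31/4)
  seg 3: down by d5 = 17/4 → (0, 7/2)
  seg 4: right by d9 = 1 → (1, 7/2)
  seg 5: right by d8 = -5 → (-4, 7/2)
  seg 6: left by d3 = 1 → (-5, 7/2)
  seg 7: down by d2 = 4 → (-5, -1/2)
  seg 8: down by d7 = 35/4 → (-5, -37/4)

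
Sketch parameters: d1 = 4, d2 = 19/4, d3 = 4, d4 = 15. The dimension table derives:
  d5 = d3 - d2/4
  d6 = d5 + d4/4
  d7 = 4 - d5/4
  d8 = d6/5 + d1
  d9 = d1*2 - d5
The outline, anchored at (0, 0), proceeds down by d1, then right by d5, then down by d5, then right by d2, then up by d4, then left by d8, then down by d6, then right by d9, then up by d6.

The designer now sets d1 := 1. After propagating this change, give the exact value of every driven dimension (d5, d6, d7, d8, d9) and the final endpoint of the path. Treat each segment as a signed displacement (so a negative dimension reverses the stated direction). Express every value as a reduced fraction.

d5 = 45/16
d6 = 105/16
d7 = 211/64
d8 = 37/16
d9 = -13/16
endpoint = (71/16, 179/16)

Apply edit: d1 := 1
  d5 = d3 - d2/4 = 45/16
  d6 = d5 + d4/4 = 105/16
  d7 = 4 - d5/4 = 211/64
  d8 = d6/5 + d1 = 37/16
  d9 = d1*2 - d5 = -13/16
Walk from origin (0, 0):
  seg 1: down by d1 = 1 → (0, -1)
  seg 2: right by d5 = 45/16 → (45/16, -1)
  seg 3: down by d5 = 45/16 → (45/16, -61/16)
  seg 4: right by d2 = 19/4 → (121/16, -61/16)
  seg 5: up by d4 = 15 → (121/16, 179/16)
  seg 6: left by d8 = 37/16 → (21/4, 179/16)
  seg 7: down by d6 = 105/16 → (21/4, 37/8)
  seg 8: right by d9 = -13/16 → (71/16, 37/8)
  seg 9: up by d6 = 105/16 → (71/16, 179/16)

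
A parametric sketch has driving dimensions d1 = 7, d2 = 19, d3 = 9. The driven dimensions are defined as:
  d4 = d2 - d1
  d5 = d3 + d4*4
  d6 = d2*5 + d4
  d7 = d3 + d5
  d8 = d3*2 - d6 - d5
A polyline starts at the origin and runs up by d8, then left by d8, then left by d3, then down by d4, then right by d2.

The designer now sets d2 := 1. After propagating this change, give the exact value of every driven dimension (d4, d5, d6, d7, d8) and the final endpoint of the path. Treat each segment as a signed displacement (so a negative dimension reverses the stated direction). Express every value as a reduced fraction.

Apply edit: d2 := 1
  d4 = d2 - d1 = -6
  d5 = d3 + d4*4 = -15
  d6 = d2*5 + d4 = -1
  d7 = d3 + d5 = -6
  d8 = d3*2 - d6 - d5 = 34
Walk from origin (0, 0):
  seg 1: up by d8 = 34 → (0, 34)
  seg 2: left by d8 = 34 → (-34, 34)
  seg 3: left by d3 = 9 → (-43, 34)
  seg 4: down by d4 = -6 → (-43, 40)
  seg 5: right by d2 = 1 → (-42, 40)

d4 = -6
d5 = -15
d6 = -1
d7 = -6
d8 = 34
endpoint = (-42, 40)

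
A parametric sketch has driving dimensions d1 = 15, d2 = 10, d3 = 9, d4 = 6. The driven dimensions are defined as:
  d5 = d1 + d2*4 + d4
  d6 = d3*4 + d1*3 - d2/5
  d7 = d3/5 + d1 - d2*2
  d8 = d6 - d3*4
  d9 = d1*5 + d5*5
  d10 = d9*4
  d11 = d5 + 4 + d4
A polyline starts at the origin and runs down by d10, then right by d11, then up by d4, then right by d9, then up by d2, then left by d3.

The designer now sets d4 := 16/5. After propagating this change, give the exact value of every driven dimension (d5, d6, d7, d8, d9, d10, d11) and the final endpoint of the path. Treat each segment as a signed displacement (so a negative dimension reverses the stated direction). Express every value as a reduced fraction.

d5 = 291/5
d6 = 79
d7 = -16/5
d8 = 43
d9 = 366
d10 = 1464
d11 = 327/5
endpoint = (2112/5, -7254/5)

Apply edit: d4 := 16/5
  d5 = d1 + d2*4 + d4 = 291/5
  d6 = d3*4 + d1*3 - d2/5 = 79
  d7 = d3/5 + d1 - d2*2 = -16/5
  d8 = d6 - d3*4 = 43
  d9 = d1*5 + d5*5 = 366
  d10 = d9*4 = 1464
  d11 = d5 + 4 + d4 = 327/5
Walk from origin (0, 0):
  seg 1: down by d10 = 1464 → (0, -1464)
  seg 2: right by d11 = 327/5 → (327/5, -1464)
  seg 3: up by d4 = 16/5 → (327/5, -7304/5)
  seg 4: right by d9 = 366 → (2157/5, -7304/5)
  seg 5: up by d2 = 10 → (2157/5, -7254/5)
  seg 6: left by d3 = 9 → (2112/5, -7254/5)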